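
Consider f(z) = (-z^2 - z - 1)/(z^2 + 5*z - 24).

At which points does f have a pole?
The singularities of f are the zeros of the denominator. Factoring,
  z^2 + 5*z - 24 = (z - 3)*(z + 8)
so the candidates are z = 3, z = -8.

Check the numerator P(z) = -z^2 - z - 1 at each one:
  P(3) = -13 ≠ 0, so z = 3 is a (simple) pole.
  P(-8) = -57 ≠ 0, so z = -8 is a (simple) pole.

Poles of f: {-8, 3}

Final answer: {-8, 3}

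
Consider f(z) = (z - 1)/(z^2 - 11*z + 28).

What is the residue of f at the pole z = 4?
Write f(z) = P(z)/Q(z) with P(z) = z - 1 and Q(z) = z^2 - 11*z + 28.
The denominator factors as Q(z) = (z - 7)*(z - 4), so z = 4 is a simple zero of Q and P is analytic there; z = 4 is therefore a simple pole and
  Res(f, z₀) = P(z₀)/Q'(z₀).

Q'(z) = 2*z - 11, so Q'(4) = -3.
P(4) = 3.

Res(f, 4) = (3)/(-3) = -1

Final answer: -1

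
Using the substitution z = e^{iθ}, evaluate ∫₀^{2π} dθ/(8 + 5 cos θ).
Let J = ∫₀^{2π} dθ/(8 + 5 cos θ).
Put z = e^{iθ}: then cos θ = (z + 1/z)/2, dθ = dz/(iz), and z runs once counterclockwise around |z| = 1:
  J = ∮_{|z|=1} 1/(8 + 5*(z + 1/z)/2) · dz/(iz) = (2/i) ∮_{|z|=1} dz/(5*z^2 + 16*z + 5).
The roots of 5*z^2 + 16*z + 5 are z = (-8 ± sqrt(8^2 - 5^2))/5, with sqrt(39) = sqrt(39); their product is 1, so only z₊ = -8/5 + sqrt(39)/5 lies inside the unit circle (z₋ = -8/5 - sqrt(39)/5 lies outside).
z₊ is a simple zero of q(z) = 5*z^2 + 16*z + 5, so Res(1/q, z₊) = 1/q'(z₊) with q'(z) = 10*z + 16; and q'(z₊) = 5*(z₊ - z₋) = 2*sqrt(39).
Therefore J = (2/i) · 2πi · 1/(2*sqrt(39)) = 2*pi/(sqrt(39)) = 2*sqrt(39)*pi/39

Final answer: 2*sqrt(39)*pi/39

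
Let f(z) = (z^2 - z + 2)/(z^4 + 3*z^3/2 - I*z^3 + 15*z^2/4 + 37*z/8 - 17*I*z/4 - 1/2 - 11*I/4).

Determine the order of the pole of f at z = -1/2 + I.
3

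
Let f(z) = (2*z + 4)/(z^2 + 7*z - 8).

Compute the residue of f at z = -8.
Write f(z) = P(z)/Q(z) with P(z) = 2*z + 4 and Q(z) = z^2 + 7*z - 8.
The denominator factors as Q(z) = (z + 8)*(z - 1), so z = -8 is a simple zero of Q and P is analytic there; z = -8 is therefore a simple pole and
  Res(f, z₀) = P(z₀)/Q'(z₀).

Q'(z) = 2*z + 7, so Q'(-8) = -9.
P(-8) = -12.

Res(f, -8) = (-12)/(-9) = 4/3

Final answer: 4/3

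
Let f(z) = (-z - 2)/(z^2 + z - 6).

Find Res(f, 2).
Write f(z) = P(z)/Q(z) with P(z) = -z - 2 and Q(z) = z^2 + z - 6.
The denominator factors as Q(z) = (z + 3)*(z - 2), so z = 2 is a simple zero of Q and P is analytic there; z = 2 is therefore a simple pole and
  Res(f, z₀) = P(z₀)/Q'(z₀).

Q'(z) = 2*z + 1, so Q'(2) = 5.
P(2) = -4.

Res(f, 2) = (-4)/(5) = -4/5

Final answer: -4/5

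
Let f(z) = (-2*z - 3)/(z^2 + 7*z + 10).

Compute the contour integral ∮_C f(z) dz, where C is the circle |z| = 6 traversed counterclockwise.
-4*I*pi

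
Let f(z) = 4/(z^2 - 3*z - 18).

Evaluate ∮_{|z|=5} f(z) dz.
By the residue theorem, ∮_C f(z) dz = 2πi · (sum of the residues of f at the poles inside |z| = 5).

The denominator factors as (z + 3)*(z - 6), so the singularities of f are simple poles at z = -3, z = 6.
  |-3|² = 9 < 25 = 5², so this pole is inside the contour.
  |6|² = 36 > 25 = 5², so this pole is outside the contour.

With P(z) = 4 and Q(z) = z^2 - 3*z - 18, each pole is simple, so Res(f, z₀) = P(z₀)/Q'(z₀) with Q'(z) = 2*z - 3.
  Res(f, -3) = P(-3)/Q'(-3) = (4)/(-9) = -4/9

∮_C f(z) dz = 2πi · (-4/9) = -8*I*pi/9

Final answer: -8*I*pi/9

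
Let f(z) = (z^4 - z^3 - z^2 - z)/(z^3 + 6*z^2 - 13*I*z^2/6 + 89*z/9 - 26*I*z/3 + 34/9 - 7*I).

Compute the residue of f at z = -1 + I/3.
Write f(z) = P(z)/Q(z) with P(z) = z^4 - z^3 - z^2 - z and Q(z) = z^3 + 6*z^2 - 13*I*z^2/6 + 89*z/9 - 26*I*z/3 + 34/9 - 7*I.
The denominator factors as Q(z) = (z + 3 - I/3)*(z + 2 - 3*I/2)*(z + 1 - I/3), so z = -1 + I/3 is a simple zero of Q and P is analytic there; z = -1 + I/3 is therefore a simple pole and
  Res(f, z₀) = P(z₀)/Q'(z₀).

Q'(z) = 3*z^2 + 12*z - 13*I*z/3 + 89/9 - 26*I/3, so Q'(-1 + I/3) = 2 - 7*I/3.
P(-1 + I/3) = 91/81 - 49*I/27.

Res(f, -1 + I/3) = (91/81 - 49*I/27)/(2 - 7*I/3) = 35/51 - 49*I/459

Final answer: 35/51 - 49*I/459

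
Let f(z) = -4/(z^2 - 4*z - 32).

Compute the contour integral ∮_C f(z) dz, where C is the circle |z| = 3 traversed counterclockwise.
By the residue theorem, ∮_C f(z) dz = 2πi · (sum of the residues of f at the poles inside |z| = 3).

The denominator factors as (z + 4)*(z - 8), so the singularities of f are simple poles at z = -4, z = 8.
  |-4|² = 16 > 9 = 3², so this pole is outside the contour.
  |8|² = 64 > 9 = 3², so this pole is outside the contour.

No pole lies inside the contour, so f is analytic on and inside C and the integral is 0 (Cauchy's theorem).

Final answer: 0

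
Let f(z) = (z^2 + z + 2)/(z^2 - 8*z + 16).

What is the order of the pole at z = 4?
2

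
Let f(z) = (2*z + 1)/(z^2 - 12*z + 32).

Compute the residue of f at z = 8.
Write f(z) = P(z)/Q(z) with P(z) = 2*z + 1 and Q(z) = z^2 - 12*z + 32.
The denominator factors as Q(z) = (z - 4)*(z - 8), so z = 8 is a simple zero of Q and P is analytic there; z = 8 is therefore a simple pole and
  Res(f, z₀) = P(z₀)/Q'(z₀).

Q'(z) = 2*z - 12, so Q'(8) = 4.
P(8) = 17.

Res(f, 8) = (17)/(4) = 17/4

Final answer: 17/4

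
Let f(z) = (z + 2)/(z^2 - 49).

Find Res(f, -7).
Write f(z) = P(z)/Q(z) with P(z) = z + 2 and Q(z) = z^2 - 49.
The denominator factors as Q(z) = (z - 7)*(z + 7), so z = -7 is a simple zero of Q and P is analytic there; z = -7 is therefore a simple pole and
  Res(f, z₀) = P(z₀)/Q'(z₀).

Q'(z) = 2*z, so Q'(-7) = -14.
P(-7) = -5.

Res(f, -7) = (-5)/(-14) = 5/14

Final answer: 5/14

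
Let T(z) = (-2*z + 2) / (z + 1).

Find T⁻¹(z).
Set w = T(z) = (-2*z + 2) / (z + 1) and solve for z:
  w*(z + 1) = -2*z + 2
  w + z*(w + 2) - 2 = 0
  z*(w + 2) = 2 - w
  z = (w - 2)/(-w - 2)
Renaming the variable, T⁻¹(z) = (z - 2)/(-z - 2) = (-z + 2)/(z + 2).
(Check: ad - bc = -4 ≠ 0, so T is invertible.)

Final answer: (-z + 2)/(z + 2)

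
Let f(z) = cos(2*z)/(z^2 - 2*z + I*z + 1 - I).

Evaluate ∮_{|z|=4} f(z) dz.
2*pi*cos(2) - 2*pi*cos(2 - 2*I)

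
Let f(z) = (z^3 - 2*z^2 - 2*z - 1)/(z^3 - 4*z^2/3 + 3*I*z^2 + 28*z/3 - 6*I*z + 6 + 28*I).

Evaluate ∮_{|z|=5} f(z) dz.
By the residue theorem, ∮_C f(z) dz = 2πi · (sum of the residues of f at the poles inside |z| = 5).

The denominator factors as (z - 1 - 3*I)*(z - 1/3 + 3*I)*(z + 3*I), so the singularities of f are simple poles at z = 1 + 3*I, z = 1/3 - 3*I, z = -3*I.
  |1 + 3*I|² = 10 < 25 = 5², so this pole is inside the contour.
  |1/3 - 3*I|² = 82/9 < 25 = 5², so this pole is inside the contour.
  |-3*I|² = 9 < 25 = 5², so this pole is inside the contour.

With P(z) = z^3 - 2*z^2 - 2*z - 1 and Q(z) = z^3 - 4*z^2/3 + 3*I*z^2 + 28*z/3 - 6*I*z + 6 + 28*I, each pole is simple, so Res(f, z₀) = P(z₀)/Q'(z₀) with Q'(z) = 3*z^2 - 8*z/3 + 6*I*z + 28/3 - 6*I.
  Res(f, 1 + 3*I) = P(1 + 3*I)/Q'(1 + 3*I) = (-13 - 36*I)/(-106/3 + 10*I) = 447/6068 + 6309*I/6068
  Res(f, 1/3 - 3*I) = P(1/3 - 3*I)/Q'(1/3 - 3*I) = (193/27 + 36*I)/(-2/9 - 2*I) = -8941/492 + 255*I/164
  Res(f, -3*I) = P(-3*I)/Q'(-3*I) = (17 + 33*I)/(1/3 + 2*I) = 645/37 - 207*I/37

Sum of residues inside C: -2/3 - 3*I
∮_C f(z) dz = 2πi · (-2/3 - 3*I) = pi*(6 - 4*I/3)

Final answer: pi*(6 - 4*I/3)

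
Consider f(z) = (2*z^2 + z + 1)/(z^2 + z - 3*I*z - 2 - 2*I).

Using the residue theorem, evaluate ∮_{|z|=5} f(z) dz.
By the residue theorem, ∮_C f(z) dz = 2πi · (sum of the residues of f at the poles inside |z| = 5).

The denominator factors as (z + 1 - I)*(z - 2*I), so the singularities of f are simple poles at z = -1 + I, z = 2*I.
  |-1 + I|² = 2 < 25 = 5², so this pole is inside the contour.
  |2*I|² = 4 < 25 = 5², so this pole is inside the contour.

With P(z) = 2*z^2 + z + 1 and Q(z) = z^2 + z - 3*I*z - 2 - 2*I, each pole is simple, so Res(f, z₀) = P(z₀)/Q'(z₀) with Q'(z) = 2*z + 1 - 3*I.
  Res(f, -1 + I) = P(-1 + I)/Q'(-1 + I) = (-3*I)/(-1 - I) = 3/2 + 3*I/2
  Res(f, 2*I) = P(2*I)/Q'(2*I) = (-7 + 2*I)/(1 + I) = -5/2 + 9*I/2

Sum of residues inside C: -1 + 6*I
∮_C f(z) dz = 2πi · (-1 + 6*I) = pi*(-12 - 2*I)

Final answer: pi*(-12 - 2*I)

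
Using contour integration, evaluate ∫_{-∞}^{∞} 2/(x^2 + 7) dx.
Let f(z) = 2/(z^2 + 7). The denominator has no real zeros and deg Q - deg P = 2 ≥ 2, so the integral of f over the upper semicircle |z| = R tends to 0 as R → ∞. Closing the contour in the upper half-plane,
  ∫_{-∞}^{∞} f(x) dx = 2πi · Σ Res(f, z_k)  over the poles with Im z_k > 0.

Zeros of the denominator: z^2 + 7 = 0 gives z = ±sqrt(7)*I.
Upper half-plane: z = sqrt(7)*I (simple).

Each pole is a simple zero of Q(z) = z^2 + 7, so Res(f, z₀) = P(z₀)/Q'(z₀) with P(z) = 2, Q'(z) = 2*z:
  Res(f, sqrt(7)*I) = (2)/(2*sqrt(7)*I) = -sqrt(7)*I/7

∫_{-∞}^{∞} f(x) dx = 2πi · (-sqrt(7)*I/7) = 2*sqrt(7)*pi/7

Final answer: 2*sqrt(7)*pi/7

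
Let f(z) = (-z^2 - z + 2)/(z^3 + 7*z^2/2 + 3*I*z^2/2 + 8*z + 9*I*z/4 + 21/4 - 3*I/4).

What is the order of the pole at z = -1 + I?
Factor the denominator:
  z^3 + 7*z^2/2 + 3*I*z^2/2 + 8*z + 9*I*z/4 + 21/4 - 3*I/4 = (z + 1 - I)*(z + 3/2 + 3*I)*(z + 1 - I/2)

The numerator P(z) = -z^2 - z + 2 has P(-1 + I) = 3 + I ≠ 0, so no factor of (z + 1 - I) cancels.
Near z = -1 + I we can therefore write f(z) = g(z)/(z + 1 - I) with g analytic at -1 + I and g(-1 + I) ≠ 0 (g is the numerator divided by the remaining denominator factors).

Hence z = -1 + I is a pole of order 1.

Final answer: 1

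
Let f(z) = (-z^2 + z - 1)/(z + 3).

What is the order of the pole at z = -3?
Factor the denominator:
  z + 3 = (z + 3)

The numerator P(z) = -z^2 + z - 1 has P(-3) = -13 ≠ 0, so no factor of (z + 3) cancels.
Near z = -3 we can therefore write f(z) = g(z)/(z + 3) with g analytic at -3 and g(-3) ≠ 0 (g is just the numerator).

Hence z = -3 is a pole of order 1.

Final answer: 1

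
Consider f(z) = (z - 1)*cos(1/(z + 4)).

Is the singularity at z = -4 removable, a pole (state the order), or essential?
Let u = z + 4. Then
  cos(1/u) = Σ_{k≥0} (-1)^k (1)^(2k)/((2k)!·u^(2k)) = 1 - 1/(2*u^2) + 1/(24*u^4) + ...
which has infinitely many negative powers of u, so cos(1/(z + 4)) has an essential singularity at z = -4.
The extra factor z - 1 is a nonzero polynomial; if the product had at most a pole at z = -4, dividing by that polynomial would leave cos(1/(z + 4)) with at most a pole too — contradiction. (Equivalently, the product's Laurent series still has infinitely many negative powers.)
So the singularity is essential.

Final answer: essential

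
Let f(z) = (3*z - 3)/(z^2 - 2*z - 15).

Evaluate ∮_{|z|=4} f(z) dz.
By the residue theorem, ∮_C f(z) dz = 2πi · (sum of the residues of f at the poles inside |z| = 4).

The denominator factors as (z + 3)*(z - 5), so the singularities of f are simple poles at z = -3, z = 5.
  |-3|² = 9 < 16 = 4², so this pole is inside the contour.
  |5|² = 25 > 16 = 4², so this pole is outside the contour.

With P(z) = 3*z - 3 and Q(z) = z^2 - 2*z - 15, each pole is simple, so Res(f, z₀) = P(z₀)/Q'(z₀) with Q'(z) = 2*z - 2.
  Res(f, -3) = P(-3)/Q'(-3) = (-12)/(-8) = 3/2

∮_C f(z) dz = 2πi · (3/2) = 3*I*pi

Final answer: 3*I*pi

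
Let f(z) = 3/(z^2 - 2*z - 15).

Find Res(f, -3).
-3/8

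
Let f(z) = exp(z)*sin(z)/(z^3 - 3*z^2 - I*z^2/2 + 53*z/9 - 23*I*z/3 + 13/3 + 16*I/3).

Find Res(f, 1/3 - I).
Write f(z) = P(z)/Q(z) with P(z) = exp(z)*sin(z) and Q(z) = z^3 - 3*z^2 - I*z^2/2 + 53*z/9 - 23*I*z/3 + 13/3 + 16*I/3.
The denominator factors as Q(z) = (z - 1/3 + I)*(z - 3 - 3*I)*(z + 1/3 + 3*I/2), so z = 1/3 - I is a simple zero of Q and P is analytic there; z = 1/3 - I is therefore a simple pole and
  Res(f, z₀) = P(z₀)/Q'(z₀).

Q'(z) = 3*z^2 - 6*z - I*z + 53/9 - 23*I/3, so Q'(1/3 - I) = 2/9 - 4*I.
P(1/3 - I) = exp(1/3 - I)*sin(1/3 - I).

Res(f, 1/3 - I) = (exp(1/3 - I)*sin(1/3 - I))/(2/9 - 4*I) = (9/650 + 81*I/325)*exp(1/3 - I)*sin(1/3 - I)

Final answer: (9/650 + 81*I/325)*exp(1/3 - I)*sin(1/3 - I)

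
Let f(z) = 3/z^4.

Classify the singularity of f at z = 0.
Write f(z) = g(z)/z^4 with g(z) = 3.
g is entire and g(0) = 3 ≠ 0, so no factor of (z) cancels: the Laurent expansion of f about z = 0 starts at the power -4, i.e. lim_{z→z₀} (z - z₀)^4 f(z) = 3 is finite and nonzero.
So z = 0 is a pole of order 4.

Final answer: pole of order 4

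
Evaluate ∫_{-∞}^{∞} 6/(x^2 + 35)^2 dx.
Let f(z) = 6/(z^2 + 35)^2. The denominator has no real zeros and deg Q - deg P = 4 ≥ 2, so the integral of f over the upper semicircle |z| = R tends to 0 as R → ∞. Closing the contour in the upper half-plane,
  ∫_{-∞}^{∞} f(x) dx = 2πi · Σ Res(f, z_k)  over the poles with Im z_k > 0.

Zeros of the denominator: z^2 + 35 = 0 gives z = ±sqrt(35)*I.
Upper half-plane: z = sqrt(35)*I (a pole of order 2).

Write f(z) = g(z)/(z - sqrt(35)*I)^2 with g(z) = 6/(z + sqrt(35)*I)^2. For a double pole, Res(f, z₀) = g'(z₀):
  g'(z) = -12/(z + sqrt(35)*I)^3
  Res(f, sqrt(35)*I) = g'(sqrt(35)*I) = -3*sqrt(35)*I/2450

∫_{-∞}^{∞} f(x) dx = 2πi · (-3*sqrt(35)*I/2450) = 3*sqrt(35)*pi/1225

Final answer: 3*sqrt(35)*pi/1225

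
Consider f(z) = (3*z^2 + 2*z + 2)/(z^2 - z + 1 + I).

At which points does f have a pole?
{I, 1 - I}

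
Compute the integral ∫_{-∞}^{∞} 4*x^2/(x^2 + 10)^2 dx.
Let f(z) = 4*z^2/(z^2 + 10)^2. The denominator has no real zeros and deg Q - deg P = 2 ≥ 2, so the integral of f over the upper semicircle |z| = R tends to 0 as R → ∞. Closing the contour in the upper half-plane,
  ∫_{-∞}^{∞} f(x) dx = 2πi · Σ Res(f, z_k)  over the poles with Im z_k > 0.

Zeros of the denominator: z^2 + 10 = 0 gives z = ±sqrt(10)*I.
Upper half-plane: z = sqrt(10)*I (a pole of order 2).

Write f(z) = g(z)/(z - sqrt(10)*I)^2 with g(z) = 4*z^2/(z + sqrt(10)*I)^2. For a double pole, Res(f, z₀) = g'(z₀):
  g'(z) = 8*sqrt(10)*I*z/(z + sqrt(10)*I)^3
  Res(f, sqrt(10)*I) = g'(sqrt(10)*I) = -sqrt(10)*I/10

∫_{-∞}^{∞} f(x) dx = 2πi · (-sqrt(10)*I/10) = sqrt(10)*pi/5

Final answer: sqrt(10)*pi/5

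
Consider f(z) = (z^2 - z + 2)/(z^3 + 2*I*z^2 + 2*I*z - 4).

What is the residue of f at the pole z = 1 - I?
Write f(z) = P(z)/Q(z) with P(z) = z^2 - z + 2 and Q(z) = z^3 + 2*I*z^2 + 2*I*z - 4.
The denominator factors as Q(z) = (z + 1 - I)*(z + 2*I)*(z - 1 + I), so z = 1 - I is a simple zero of Q and P is analytic there; z = 1 - I is therefore a simple pole and
  Res(f, z₀) = P(z₀)/Q'(z₀).

Q'(z) = 3*z^2 + 4*I*z + 2*I, so Q'(1 - I) = 4.
P(1 - I) = 1 - I.

Res(f, 1 - I) = (1 - I)/(4) = 1/4 - I/4

Final answer: 1/4 - I/4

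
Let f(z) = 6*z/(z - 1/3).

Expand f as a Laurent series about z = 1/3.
2/(z - 1/3) + 6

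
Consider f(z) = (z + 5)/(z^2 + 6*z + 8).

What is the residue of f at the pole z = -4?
Write f(z) = P(z)/Q(z) with P(z) = z + 5 and Q(z) = z^2 + 6*z + 8.
The denominator factors as Q(z) = (z + 2)*(z + 4), so z = -4 is a simple zero of Q and P is analytic there; z = -4 is therefore a simple pole and
  Res(f, z₀) = P(z₀)/Q'(z₀).

Q'(z) = 2*z + 6, so Q'(-4) = -2.
P(-4) = 1.

Res(f, -4) = (1)/(-2) = -1/2

Final answer: -1/2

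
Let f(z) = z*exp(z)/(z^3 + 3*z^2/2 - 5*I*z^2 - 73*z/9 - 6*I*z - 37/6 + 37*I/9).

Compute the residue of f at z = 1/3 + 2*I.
(141/157 + 180*I/157)*exp(1/3 + 2*I)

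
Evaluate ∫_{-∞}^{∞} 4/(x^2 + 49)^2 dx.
Let f(z) = 4/(z^2 + 49)^2. The denominator has no real zeros and deg Q - deg P = 4 ≥ 2, so the integral of f over the upper semicircle |z| = R tends to 0 as R → ∞. Closing the contour in the upper half-plane,
  ∫_{-∞}^{∞} f(x) dx = 2πi · Σ Res(f, z_k)  over the poles with Im z_k > 0.

Zeros of the denominator: z^2 + 49 = 0 gives z = ±7*I.
Upper half-plane: z = 7*I (a pole of order 2).

Write f(z) = g(z)/(z - 7*I)^2 with g(z) = 4/(z + 7*I)^2. For a double pole, Res(f, z₀) = g'(z₀):
  g'(z) = -8/(z + 7*I)^3
  Res(f, 7*I) = g'(7*I) = -I/343

∫_{-∞}^{∞} f(x) dx = 2πi · (-I/343) = 2*pi/343

Final answer: 2*pi/343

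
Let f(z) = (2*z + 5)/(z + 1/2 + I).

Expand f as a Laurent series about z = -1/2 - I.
Put w = z - (-1/2 - I), i.e. z = w - 1/2 - I. The denominator is w, so it suffices to rewrite the numerator in powers of w.

P(z) = 2*z + 5
P(w - 1/2 - I) = 4 - 2*I + 2*w

Dividing each term by w:
  f = (4 - 2*I)/w + 2

Substituting back w = z + 1/2 + I:
  f(z) = (4 - 2*I)/(z + 1/2 + I) + 2

The series is finite because the numerator is a polynomial; the negative powers form the principal part, and the coefficient of 1/(z + 1/2 + I) gives Res(f, -1/2 - I) = 4 - 2*I.

Final answer: (4 - 2*I)/(z + 1/2 + I) + 2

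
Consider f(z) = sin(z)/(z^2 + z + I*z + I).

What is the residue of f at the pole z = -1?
Write f(z) = P(z)/Q(z) with P(z) = sin(z) and Q(z) = z^2 + z + I*z + I.
The denominator factors as Q(z) = (z + 1)*(z + I), so z = -1 is a simple zero of Q and P is analytic there; z = -1 is therefore a simple pole and
  Res(f, z₀) = P(z₀)/Q'(z₀).

Q'(z) = 2*z + 1 + I, so Q'(-1) = -1 + I.
P(-1) = -sin(1).

Res(f, -1) = (-sin(1))/(-1 + I) = (1/2 + I/2)*sin(1)

Final answer: (1/2 + I/2)*sin(1)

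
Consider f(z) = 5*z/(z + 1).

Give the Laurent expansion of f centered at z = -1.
Put w = z - (-1), i.e. z = w - 1. The denominator is w, so it suffices to rewrite the numerator in powers of w.

P(z) = 5*z
P(w - 1) = -5 + 5*w

Dividing each term by w:
  f = -5/w + 5

Substituting back w = z + 1:
  f(z) = -5/(z + 1) + 5

The series is finite because the numerator is a polynomial; the negative powers form the principal part, and the coefficient of 1/(z + 1) gives Res(f, -1) = -5.

Final answer: -5/(z + 1) + 5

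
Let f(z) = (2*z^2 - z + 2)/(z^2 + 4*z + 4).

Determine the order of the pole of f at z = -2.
2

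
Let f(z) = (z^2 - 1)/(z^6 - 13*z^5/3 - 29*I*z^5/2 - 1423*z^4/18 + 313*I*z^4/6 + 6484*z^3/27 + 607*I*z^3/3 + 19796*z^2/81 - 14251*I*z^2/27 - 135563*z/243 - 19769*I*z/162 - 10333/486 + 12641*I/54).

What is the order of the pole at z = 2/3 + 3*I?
Factor the denominator:
  z^6 - 13*z^5/3 - 29*I*z^5/2 - 1423*z^4/18 + 313*I*z^4/6 + 6484*z^3/27 + 607*I*z^3/3 + 19796*z^2/81 - 14251*I*z^2/27 - 135563*z/243 - 19769*I*z/162 - 10333/486 + 12641*I/54 = (z - 2/3 - 3*I)^4*(z + 1/3 - I)*(z - 2 - 3*I/2)

The numerator P(z) = z^2 - 1 has P(2/3 + 3*I) = -86/9 + 4*I ≠ 0, so no factor of (z - 2/3 - 3*I) cancels.
Near z = 2/3 + 3*I we can therefore write f(z) = g(z)/(z - 2/3 - 3*I)^4 with g analytic at 2/3 + 3*I and g(2/3 + 3*I) ≠ 0 (g is the numerator divided by the remaining denominator factors).

Hence z = 2/3 + 3*I is a pole of order 4.

Final answer: 4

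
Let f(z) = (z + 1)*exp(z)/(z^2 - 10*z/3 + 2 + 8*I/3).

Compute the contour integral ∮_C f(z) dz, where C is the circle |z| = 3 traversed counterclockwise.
By the residue theorem, ∮_C f(z) dz = 2πi · (sum of the residues of f at the poles inside |z| = 3).

The denominator factors as (z - 3 + I)*(z - 1/3 - I), so the singularities of f are simple poles at z = 3 - I, z = 1/3 + I.
  |3 - I|² = 10 > 9 = 3², so this pole is outside the contour.
  |1/3 + I|² = 10/9 < 9 = 3², so this pole is inside the contour.

With P(z) = (z + 1)*exp(z) and Q(z) = z^2 - 10*z/3 + 2 + 8*I/3, each pole is simple, so Res(f, z₀) = P(z₀)/Q'(z₀) with Q'(z) = 2*z - 10/3.
  Res(f, 1/3 + I) = P(1/3 + I)/Q'(1/3 + I) = ((4/3 + I)*exp(1/3 + I))/(-8/3 + 2*I) = (-7/50 - 12*I/25)*exp(1/3 + I)

∮_C f(z) dz = 2πi · ((-7/50 - 12*I/25)*exp(1/3 + I)) = pi*(24/25 - 7*I/25)*exp(1/3 + I)

Final answer: pi*(24/25 - 7*I/25)*exp(1/3 + I)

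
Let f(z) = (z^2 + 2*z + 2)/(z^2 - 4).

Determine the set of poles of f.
The singularities of f are the zeros of the denominator. Factoring,
  z^2 - 4 = (z - 2)*(z + 2)
so the candidates are z = 2, z = -2.

Check the numerator P(z) = z^2 + 2*z + 2 at each one:
  P(2) = 10 ≠ 0, so z = 2 is a (simple) pole.
  P(-2) = 2 ≠ 0, so z = -2 is a (simple) pole.

Poles of f: {-2, 2}

Final answer: {-2, 2}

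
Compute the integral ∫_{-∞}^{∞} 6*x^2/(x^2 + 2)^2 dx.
3*sqrt(2)*pi/2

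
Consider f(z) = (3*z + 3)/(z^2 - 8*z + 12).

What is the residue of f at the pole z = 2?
Write f(z) = P(z)/Q(z) with P(z) = 3*z + 3 and Q(z) = z^2 - 8*z + 12.
The denominator factors as Q(z) = (z - 2)*(z - 6), so z = 2 is a simple zero of Q and P is analytic there; z = 2 is therefore a simple pole and
  Res(f, z₀) = P(z₀)/Q'(z₀).

Q'(z) = 2*z - 8, so Q'(2) = -4.
P(2) = 9.

Res(f, 2) = (9)/(-4) = -9/4

Final answer: -9/4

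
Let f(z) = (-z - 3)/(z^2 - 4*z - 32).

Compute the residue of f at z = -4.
Write f(z) = P(z)/Q(z) with P(z) = -z - 3 and Q(z) = z^2 - 4*z - 32.
The denominator factors as Q(z) = (z + 4)*(z - 8), so z = -4 is a simple zero of Q and P is analytic there; z = -4 is therefore a simple pole and
  Res(f, z₀) = P(z₀)/Q'(z₀).

Q'(z) = 2*z - 4, so Q'(-4) = -12.
P(-4) = 1.

Res(f, -4) = (1)/(-12) = -1/12

Final answer: -1/12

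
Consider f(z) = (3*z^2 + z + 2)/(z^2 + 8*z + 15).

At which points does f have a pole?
The singularities of f are the zeros of the denominator. Factoring,
  z^2 + 8*z + 15 = (z + 3)*(z + 5)
so the candidates are z = -3, z = -5.

Check the numerator P(z) = 3*z^2 + z + 2 at each one:
  P(-3) = 26 ≠ 0, so z = -3 is a (simple) pole.
  P(-5) = 72 ≠ 0, so z = -5 is a (simple) pole.

Poles of f: {-5, -3}

Final answer: {-5, -3}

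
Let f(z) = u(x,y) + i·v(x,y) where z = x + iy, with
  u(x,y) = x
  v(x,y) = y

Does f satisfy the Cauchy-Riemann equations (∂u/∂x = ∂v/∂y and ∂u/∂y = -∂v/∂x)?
∂u/∂x = 1
∂v/∂y = 1
∂u/∂y = 0
∂v/∂x = 0
∂u/∂x = ∂v/∂y and ∂u/∂y = -∂v/∂x hold identically; f is analytic.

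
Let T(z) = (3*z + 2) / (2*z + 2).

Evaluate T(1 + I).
Substitute z = 1 + I:
  numerator:   3*(1 + I) + 2 = 5 + 3*I
  denominator: 2*(1 + I) + 2 = 4 + 2*I
T(1 + I) = (5 + 3*I)/(4 + 2*I); multiplying numerator and denominator by the conjugate 4 - 2*I gives (26 + 2*I)/20 = 13/10 + I/10

Final answer: 13/10 + I/10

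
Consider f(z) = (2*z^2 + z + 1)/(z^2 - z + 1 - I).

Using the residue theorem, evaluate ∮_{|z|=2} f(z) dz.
By the residue theorem, ∮_C f(z) dz = 2πi · (sum of the residues of f at the poles inside |z| = 2).

The denominator factors as (z - 1 - I)*(z + I), so the singularities of f are simple poles at z = 1 + I, z = -I.
  |1 + I|² = 2 < 4 = 2², so this pole is inside the contour.
  |-I|² = 1 < 4 = 2², so this pole is inside the contour.

With P(z) = 2*z^2 + z + 1 and Q(z) = z^2 - z + 1 - I, each pole is simple, so Res(f, z₀) = P(z₀)/Q'(z₀) with Q'(z) = 2*z - 1.
  Res(f, 1 + I) = P(1 + I)/Q'(1 + I) = (2 + 5*I)/(1 + 2*I) = 12/5 + I/5
  Res(f, -I) = P(-I)/Q'(-I) = (-1 - I)/(-1 - 2*I) = 3/5 - I/5

Sum of residues inside C: 3
∮_C f(z) dz = 2πi · (3) = 6*I*pi

Final answer: 6*I*pi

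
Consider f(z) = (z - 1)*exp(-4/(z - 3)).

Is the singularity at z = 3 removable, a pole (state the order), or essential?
Let u = z - 3. Then
  e^(-4/u) = Σ_{k≥0} (-4)^k/(k!·u^k) = 1 - 4/u + 8/u^2 - 32/(3*u^3) + ...
which has infinitely many negative powers of u, so exp(-4/(z - 3)) has an essential singularity at z = 3.
The extra factor z - 1 is a nonzero polynomial; if the product had at most a pole at z = 3, dividing by that polynomial would leave exp(-4/(z - 3)) with at most a pole too — contradiction. (Equivalently, the product's Laurent series still has infinitely many negative powers.)
So the singularity is essential.

Final answer: essential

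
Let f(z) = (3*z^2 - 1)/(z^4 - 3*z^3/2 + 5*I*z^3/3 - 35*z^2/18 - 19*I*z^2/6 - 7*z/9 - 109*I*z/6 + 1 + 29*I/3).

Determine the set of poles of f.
The singularities of f are the zeros of the denominator. Factoring,
  z^4 - 3*z^3/2 + 5*I*z^3/3 - 35*z^2/18 - 19*I*z^2/6 - 7*z/9 - 109*I*z/6 + 1 + 29*I/3 = (z + 2 - 2*I/3)*(z - 3 - 2*I/3)*(z - 1/2)*(z + 3*I)
so the candidates are z = -2 + 2*I/3, z = 3 + 2*I/3, z = 1/2, z = -3*I.

Check the numerator P(z) = 3*z^2 - 1 at each one:
  P(-2 + 2*I/3) = 29/3 - 8*I ≠ 0, so z = -2 + 2*I/3 is a (simple) pole.
  P(3 + 2*I/3) = 74/3 + 12*I ≠ 0, so z = 3 + 2*I/3 is a (simple) pole.
  P(1/2) = -1/4 ≠ 0, so z = 1/2 is a (simple) pole.
  P(-3*I) = -28 ≠ 0, so z = -3*I is a (simple) pole.

Poles of f: {-2 + 2*I/3, -3*I, 1/2, 3 + 2*I/3}

Final answer: {-2 + 2*I/3, -3*I, 1/2, 3 + 2*I/3}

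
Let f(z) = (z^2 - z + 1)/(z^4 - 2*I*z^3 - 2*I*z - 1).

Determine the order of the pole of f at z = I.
Factor the denominator:
  z^4 - 2*I*z^3 - 2*I*z - 1 = (z - I)^3*(z + I)

The numerator P(z) = z^2 - z + 1 has P(I) = -I ≠ 0, so no factor of (z - I) cancels.
Near z = I we can therefore write f(z) = g(z)/(z - I)^3 with g analytic at I and g(I) ≠ 0 (g is the numerator divided by the remaining denominator factors).

Hence z = I is a pole of order 3.

Final answer: 3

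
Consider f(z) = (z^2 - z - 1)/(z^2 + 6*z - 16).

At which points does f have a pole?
{-8, 2}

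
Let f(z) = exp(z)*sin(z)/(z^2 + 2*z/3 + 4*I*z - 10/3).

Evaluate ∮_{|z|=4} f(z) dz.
By the residue theorem, ∮_C f(z) dz = 2πi · (sum of the residues of f at the poles inside |z| = 4).

The denominator factors as (z - 1/3 + I)*(z + 1 + 3*I), so the singularities of f are simple poles at z = 1/3 - I, z = -1 - 3*I.
  |1/3 - I|² = 10/9 < 16 = 4², so this pole is inside the contour.
  |-1 - 3*I|² = 10 < 16 = 4², so this pole is inside the contour.

With P(z) = exp(z)*sin(z) and Q(z) = z^2 + 2*z/3 + 4*I*z - 10/3, each pole is simple, so Res(f, z₀) = P(z₀)/Q'(z₀) with Q'(z) = 2*z + 2/3 + 4*I.
  Res(f, 1/3 - I) = P(1/3 - I)/Q'(1/3 - I) = (exp(1/3 - I)*sin(1/3 - I))/(4/3 + 2*I) = (3/13 - 9*I/26)*exp(1/3 - I)*sin(1/3 - I)
  Res(f, -1 - 3*I) = P(-1 - 3*I)/Q'(-1 - 3*I) = (-exp(-1 - 3*I)*sin(1 + 3*I))/(-4/3 - 2*I) = (3/13 - 9*I/26)*exp(-1 - 3*I)*sin(1 + 3*I)

Sum of residues inside C: (3/13 - 9*I/26)*exp(1/3 - I)*sin(1/3 - I) + (3/13 - 9*I/26)*exp(-1 - 3*I)*sin(1 + 3*I)
∮_C f(z) dz = 2πi · ((3/13 - 9*I/26)*exp(1/3 - I)*sin(1/3 - I) + (3/13 - 9*I/26)*exp(-1 - 3*I)*sin(1 + 3*I)) = pi*(9/13 + 6*I/13)*exp(-1 - 3*I)*sin(1 + 3*I) + pi*(9/13 + 6*I/13)*exp(1/3 - I)*sin(1/3 - I)

Final answer: pi*(9/13 + 6*I/13)*exp(-1 - 3*I)*sin(1 + 3*I) + pi*(9/13 + 6*I/13)*exp(1/3 - I)*sin(1/3 - I)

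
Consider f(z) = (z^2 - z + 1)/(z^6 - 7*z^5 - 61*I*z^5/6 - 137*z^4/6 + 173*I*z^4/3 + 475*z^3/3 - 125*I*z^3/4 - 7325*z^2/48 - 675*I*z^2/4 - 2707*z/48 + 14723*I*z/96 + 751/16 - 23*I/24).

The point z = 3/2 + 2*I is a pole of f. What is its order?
Factor the denominator:
  z^6 - 7*z^5 - 61*I*z^5/6 - 137*z^4/6 + 173*I*z^4/3 + 475*z^3/3 - 125*I*z^3/4 - 7325*z^2/48 - 675*I*z^2/4 - 2707*z/48 + 14723*I*z/96 + 751/16 - 23*I/24 = (z - 3/2 - 2*I)^4*(z - 2*I/3)*(z - 1 - 3*I/2)

The numerator P(z) = z^2 - z + 1 has P(3/2 + 2*I) = -9/4 + 4*I ≠ 0, so no factor of (z - 3/2 - 2*I) cancels.
Near z = 3/2 + 2*I we can therefore write f(z) = g(z)/(z - 3/2 - 2*I)^4 with g analytic at 3/2 + 2*I and g(3/2 + 2*I) ≠ 0 (g is the numerator divided by the remaining denominator factors).

Hence z = 3/2 + 2*I is a pole of order 4.

Final answer: 4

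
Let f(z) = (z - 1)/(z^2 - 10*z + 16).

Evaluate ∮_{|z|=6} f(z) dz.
By the residue theorem, ∮_C f(z) dz = 2πi · (sum of the residues of f at the poles inside |z| = 6).

The denominator factors as (z - 2)*(z - 8), so the singularities of f are simple poles at z = 2, z = 8.
  |2|² = 4 < 36 = 6², so this pole is inside the contour.
  |8|² = 64 > 36 = 6², so this pole is outside the contour.

With P(z) = z - 1 and Q(z) = z^2 - 10*z + 16, each pole is simple, so Res(f, z₀) = P(z₀)/Q'(z₀) with Q'(z) = 2*z - 10.
  Res(f, 2) = P(2)/Q'(2) = (1)/(-6) = -1/6

∮_C f(z) dz = 2πi · (-1/6) = -I*pi/3

Final answer: -I*pi/3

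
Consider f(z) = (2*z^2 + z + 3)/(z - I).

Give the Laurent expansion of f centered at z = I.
Put w = z - (I), i.e. z = w + I. The denominator is w, so it suffices to rewrite the numerator in powers of w.

P(z) = 2*z^2 + z + 3
P(w + I) = 1 + I + (1 + 4*I)*w + 2*w^2

Dividing each term by w:
  f = (1 + I)/w + 1 + 4*I + 2*w

Substituting back w = z - I:
  f(z) = (1 + I)/(z - I) + 1 + 4*I + 2*(z - I)

The series is finite because the numerator is a polynomial; the negative powers form the principal part, and the coefficient of 1/(z - I) gives Res(f, I) = 1 + I.

Final answer: (1 + I)/(z - I) + 1 + 4*I + 2*(z - I)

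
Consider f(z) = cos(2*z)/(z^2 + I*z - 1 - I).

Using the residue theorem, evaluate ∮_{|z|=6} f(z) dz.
By the residue theorem, ∮_C f(z) dz = 2πi · (sum of the residues of f at the poles inside |z| = 6).

The denominator factors as (z + 1 + I)*(z - 1), so the singularities of f are simple poles at z = -1 - I, z = 1.
  |-1 - I|² = 2 < 36 = 6², so this pole is inside the contour.
  |1|² = 1 < 36 = 6², so this pole is inside the contour.

With P(z) = cos(2*z) and Q(z) = z^2 + I*z - 1 - I, each pole is simple, so Res(f, z₀) = P(z₀)/Q'(z₀) with Q'(z) = 2*z + I.
  Res(f, -1 - I) = P(-1 - I)/Q'(-1 - I) = (cos(2 + 2*I))/(-2 - I) = (-2/5 + I/5)*cos(2 + 2*I)
  Res(f, 1) = P(1)/Q'(1) = (cos(2))/(2 + I) = (2/5 - I/5)*cos(2)

Sum of residues inside C: (2/5 - I/5)*cos(2) + (-2/5 + I/5)*cos(2 + 2*I)
∮_C f(z) dz = 2πi · ((2/5 - I/5)*cos(2) + (-2/5 + I/5)*cos(2 + 2*I)) = pi*(2/5 + 4*I/5)*cos(2) + pi*(-2/5 - 4*I/5)*cos(2 + 2*I)

Final answer: pi*(2/5 + 4*I/5)*cos(2) + pi*(-2/5 - 4*I/5)*cos(2 + 2*I)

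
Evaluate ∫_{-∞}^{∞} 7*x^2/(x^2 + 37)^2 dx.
Let f(z) = 7*z^2/(z^2 + 37)^2. The denominator has no real zeros and deg Q - deg P = 2 ≥ 2, so the integral of f over the upper semicircle |z| = R tends to 0 as R → ∞. Closing the contour in the upper half-plane,
  ∫_{-∞}^{∞} f(x) dx = 2πi · Σ Res(f, z_k)  over the poles with Im z_k > 0.

Zeros of the denominator: z^2 + 37 = 0 gives z = ±sqrt(37)*I.
Upper half-plane: z = sqrt(37)*I (a pole of order 2).

Write f(z) = g(z)/(z - sqrt(37)*I)^2 with g(z) = 7*z^2/(z + sqrt(37)*I)^2. For a double pole, Res(f, z₀) = g'(z₀):
  g'(z) = 14*sqrt(37)*I*z/(z + sqrt(37)*I)^3
  Res(f, sqrt(37)*I) = g'(sqrt(37)*I) = -7*sqrt(37)*I/148

∫_{-∞}^{∞} f(x) dx = 2πi · (-7*sqrt(37)*I/148) = 7*sqrt(37)*pi/74

Final answer: 7*sqrt(37)*pi/74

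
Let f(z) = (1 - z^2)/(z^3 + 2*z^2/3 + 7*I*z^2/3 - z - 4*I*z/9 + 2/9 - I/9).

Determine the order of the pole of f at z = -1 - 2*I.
1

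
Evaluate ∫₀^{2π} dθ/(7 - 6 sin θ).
Call the integral J. The integrand is 2π-periodic and we integrate over a full period, so shifting θ does not change the value (θ → θ + π/2 turns sin θ into cos θ; θ → θ + π flips the sign of the trig term). Hence
  J = ∫₀^{2π} dθ/(7 + 6 cos θ).
Put z = e^{iθ}: then cos θ = (z + 1/z)/2, dθ = dz/(iz), and z runs once counterclockwise around |z| = 1:
  J = ∮_{|z|=1} 1/(7 + 6*(z + 1/z)/2) · dz/(iz) = (2/i) ∮_{|z|=1} dz/(6*z^2 + 14*z + 6).
The roots of 6*z^2 + 14*z + 6 are z = (-7 ± sqrt(7^2 - 6^2))/6, with sqrt(13) = sqrt(13); their product is 1, so only z₊ = -7/6 + sqrt(13)/6 lies inside the unit circle (z₋ = -7/6 - sqrt(13)/6 lies outside).
z₊ is a simple zero of q(z) = 6*z^2 + 14*z + 6, so Res(1/q, z₊) = 1/q'(z₊) with q'(z) = 12*z + 14; and q'(z₊) = 6*(z₊ - z₋) = 2*sqrt(13).
Therefore J = (2/i) · 2πi · 1/(2*sqrt(13)) = 2*pi/(sqrt(13)) = 2*sqrt(13)*pi/13

Final answer: 2*sqrt(13)*pi/13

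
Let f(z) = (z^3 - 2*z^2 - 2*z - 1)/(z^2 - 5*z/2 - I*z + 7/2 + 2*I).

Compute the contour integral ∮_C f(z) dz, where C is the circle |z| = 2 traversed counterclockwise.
pi*(174/37 - 169*I/74)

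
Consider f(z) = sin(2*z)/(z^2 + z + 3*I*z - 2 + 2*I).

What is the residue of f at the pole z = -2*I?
Write f(z) = P(z)/Q(z) with P(z) = sin(2*z) and Q(z) = z^2 + z + 3*I*z - 2 + 2*I.
The denominator factors as Q(z) = (z + 2*I)*(z + 1 + I), so z = -2*I is a simple zero of Q and P is analytic there; z = -2*I is therefore a simple pole and
  Res(f, z₀) = P(z₀)/Q'(z₀).

Q'(z) = 2*z + 1 + 3*I, so Q'(-2*I) = 1 - I.
P(-2*I) = -I*sinh(4).

Res(f, -2*I) = (-I*sinh(4))/(1 - I) = (1/2 - I/2)*sinh(4)

Final answer: (1/2 - I/2)*sinh(4)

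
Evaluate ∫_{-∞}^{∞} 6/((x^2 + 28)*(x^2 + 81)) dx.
Let f(z) = 6/((z^2 + 28)*(z^2 + 81)). The denominator has no real zeros and deg Q - deg P = 4 ≥ 2, so the integral of f over the upper semicircle |z| = R tends to 0 as R → ∞. Closing the contour in the upper half-plane,
  ∫_{-∞}^{∞} f(x) dx = 2πi · Σ Res(f, z_k)  over the poles with Im z_k > 0.

Zeros of the denominator: z^2 + 81 = 0 gives z = ±9*I; z^2 + 28 = 0 gives z = ±2*sqrt(7)*I.
Upper half-plane: z = 9*I, z = 2*sqrt(7)*I (simple).

Each pole is a simple zero of Q(z) = z^4 + 109*z^2 + 2268, so Res(f, z₀) = P(z₀)/Q'(z₀) with P(z) = 6, Q'(z) = 4*z^3 + 218*z:
  Res(f, 9*I) = (6)/(-954*I) = I/159
  Res(f, 2*sqrt(7)*I) = (6)/(212*sqrt(7)*I) = -3*sqrt(7)*I/742

Sum of residues: I*(14 - 9*sqrt(7))/2226
∫_{-∞}^{∞} f(x) dx = 2πi · (I*(14 - 9*sqrt(7))/2226) = pi*(-14 + 9*sqrt(7))/1113

Final answer: pi*(-14 + 9*sqrt(7))/1113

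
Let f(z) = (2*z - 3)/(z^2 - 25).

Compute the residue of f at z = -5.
Write f(z) = P(z)/Q(z) with P(z) = 2*z - 3 and Q(z) = z^2 - 25.
The denominator factors as Q(z) = (z - 5)*(z + 5), so z = -5 is a simple zero of Q and P is analytic there; z = -5 is therefore a simple pole and
  Res(f, z₀) = P(z₀)/Q'(z₀).

Q'(z) = 2*z, so Q'(-5) = -10.
P(-5) = -13.

Res(f, -5) = (-13)/(-10) = 13/10

Final answer: 13/10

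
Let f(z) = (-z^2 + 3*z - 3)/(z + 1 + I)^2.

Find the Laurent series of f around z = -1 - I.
Put w = z - (-1 - I), i.e. z = w - 1 - I. The denominator is w^2, so it suffices to rewrite the numerator in powers of w.

P(z) = -z^2 + 3*z - 3
P(w - 1 - I) = -6 - 5*I + (5 + 2*I)*w - w^2

Dividing each term by w^2:
  f = (-6 - 5*I)/w^2 + (5 + 2*I)/w - 1

Substituting back w = z + 1 + I:
  f(z) = (-6 - 5*I)/(z + 1 + I)^2 + (5 + 2*I)/(z + 1 + I) - 1

The series is finite because the numerator is a polynomial; the negative powers form the principal part, and the coefficient of 1/(z + 1 + I) gives Res(f, -1 - I) = 5 + 2*I.

Final answer: (-6 - 5*I)/(z + 1 + I)^2 + (5 + 2*I)/(z + 1 + I) - 1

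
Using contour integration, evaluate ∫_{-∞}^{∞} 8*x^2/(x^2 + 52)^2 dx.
Let f(z) = 8*z^2/(z^2 + 52)^2. The denominator has no real zeros and deg Q - deg P = 2 ≥ 2, so the integral of f over the upper semicircle |z| = R tends to 0 as R → ∞. Closing the contour in the upper half-plane,
  ∫_{-∞}^{∞} f(x) dx = 2πi · Σ Res(f, z_k)  over the poles with Im z_k > 0.

Zeros of the denominator: z^2 + 52 = 0 gives z = ±2*sqrt(13)*I.
Upper half-plane: z = 2*sqrt(13)*I (a pole of order 2).

Write f(z) = g(z)/(z - 2*sqrt(13)*I)^2 with g(z) = 8*z^2/(z + 2*sqrt(13)*I)^2. For a double pole, Res(f, z₀) = g'(z₀):
  g'(z) = 32*sqrt(13)*I*z/(z + 2*sqrt(13)*I)^3
  Res(f, 2*sqrt(13)*I) = g'(2*sqrt(13)*I) = -sqrt(13)*I/13

∫_{-∞}^{∞} f(x) dx = 2πi · (-sqrt(13)*I/13) = 2*sqrt(13)*pi/13

Final answer: 2*sqrt(13)*pi/13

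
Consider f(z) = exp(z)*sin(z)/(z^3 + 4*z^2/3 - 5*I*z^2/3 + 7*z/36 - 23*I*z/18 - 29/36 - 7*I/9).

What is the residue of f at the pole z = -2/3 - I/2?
Write f(z) = P(z)/Q(z) with P(z) = exp(z)*sin(z) and Q(z) = z^3 + 4*z^2/3 - 5*I*z^2/3 + 7*z/36 - 23*I*z/18 - 29/36 - 7*I/9.
The denominator factors as Q(z) = (z + 1 - 3*I/2)*(z - 1/3 - 2*I/3)*(z + 2/3 + I/2), so z = -2/3 - I/2 is a simple zero of Q and P is analytic there; z = -2/3 - I/2 is therefore a simple pole and
  Res(f, z₀) = P(z₀)/Q'(z₀).

Q'(z) = 3*z^2 + 8*z/3 - 10*I*z/3 + 7/36 - 23*I/18, so Q'(-2/3 - I/2) = -8/3 + 29*I/18.
P(-2/3 - I/2) = -exp(-2/3 - I/2)*sin(2/3 + I/2).

Res(f, -2/3 - I/2) = (-exp(-2/3 - I/2)*sin(2/3 + I/2))/(-8/3 + 29*I/18) = (864/3145 + 522*I/3145)*exp(-2/3 - I/2)*sin(2/3 + I/2)

Final answer: (864/3145 + 522*I/3145)*exp(-2/3 - I/2)*sin(2/3 + I/2)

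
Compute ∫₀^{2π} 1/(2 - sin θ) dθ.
Call the integral J. The integrand is 2π-periodic and we integrate over a full period, so shifting θ does not change the value (θ → θ + π/2 turns sin θ into cos θ; θ → θ + π flips the sign of the trig term). Hence
  J = ∫₀^{2π} dθ/(2 + cos θ).
Put z = e^{iθ}: then cos θ = (z + 1/z)/2, dθ = dz/(iz), and z runs once counterclockwise around |z| = 1:
  J = ∮_{|z|=1} 1/(2 + (z + 1/z)/2) · dz/(iz) = (2/i) ∮_{|z|=1} dz/(z^2 + 4*z + 1).
The roots of z^2 + 4*z + 1 are z = (-2 ± sqrt(2^2 - 1^2)), with sqrt(3) = sqrt(3); their product is 1, so only z₊ = -2 + sqrt(3) lies inside the unit circle (z₋ = -2 - sqrt(3) lies outside).
z₊ is a simple zero of q(z) = z^2 + 4*z + 1, so Res(1/q, z₊) = 1/q'(z₊) with q'(z) = 2*z + 4; and q'(z₊) = (z₊ - z₋) = 2*sqrt(3).
Therefore J = (2/i) · 2πi · 1/(2*sqrt(3)) = 2*pi/(sqrt(3)) = 2*sqrt(3)*pi/3

Final answer: 2*sqrt(3)*pi/3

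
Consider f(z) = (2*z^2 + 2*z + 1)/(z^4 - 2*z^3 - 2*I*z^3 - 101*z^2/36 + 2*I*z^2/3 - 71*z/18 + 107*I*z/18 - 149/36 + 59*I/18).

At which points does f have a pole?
{-1, -1/2 - 2*I/3, 1/2 + 2*I, 3 + 2*I/3}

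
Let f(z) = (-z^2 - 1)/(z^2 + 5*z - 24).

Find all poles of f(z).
The singularities of f are the zeros of the denominator. Factoring,
  z^2 + 5*z - 24 = (z - 3)*(z + 8)
so the candidates are z = 3, z = -8.

Check the numerator P(z) = -z^2 - 1 at each one:
  P(3) = -10 ≠ 0, so z = 3 is a (simple) pole.
  P(-8) = -65 ≠ 0, so z = -8 is a (simple) pole.

Poles of f: {-8, 3}

Final answer: {-8, 3}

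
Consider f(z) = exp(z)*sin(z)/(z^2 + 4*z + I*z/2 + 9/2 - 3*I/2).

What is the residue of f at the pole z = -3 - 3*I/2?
Write f(z) = P(z)/Q(z) with P(z) = exp(z)*sin(z) and Q(z) = z^2 + 4*z + I*z/2 + 9/2 - 3*I/2.
The denominator factors as Q(z) = (z + 3 + 3*I/2)*(z + 1 - I), so z = -3 - 3*I/2 is a simple zero of Q and P is analytic there; z = -3 - 3*I/2 is therefore a simple pole and
  Res(f, z₀) = P(z₀)/Q'(z₀).

Q'(z) = 2*z + 4 + I/2, so Q'(-3 - 3*I/2) = -2 - 5*I/2.
P(-3 - 3*I/2) = -exp(-3 - 3*I/2)*sin(3 + 3*I/2).

Res(f, -3 - 3*I/2) = (-exp(-3 - 3*I/2)*sin(3 + 3*I/2))/(-2 - 5*I/2) = (8/41 - 10*I/41)*exp(-3 - 3*I/2)*sin(3 + 3*I/2)

Final answer: (8/41 - 10*I/41)*exp(-3 - 3*I/2)*sin(3 + 3*I/2)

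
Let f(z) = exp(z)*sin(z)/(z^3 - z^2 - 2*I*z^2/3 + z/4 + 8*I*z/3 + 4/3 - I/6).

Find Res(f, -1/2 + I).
Write f(z) = P(z)/Q(z) with P(z) = exp(z)*sin(z) and Q(z) = z^3 - z^2 - 2*I*z^2/3 + z/4 + 8*I*z/3 + 4/3 - I/6.
The denominator factors as Q(z) = (z - 3/2 + I)*(z - 2*I/3)*(z + 1/2 - I), so z = -1/2 + I is a simple zero of Q and P is analytic there; z = -1/2 + I is therefore a simple pole and
  Res(f, z₀) = P(z₀)/Q'(z₀).

Q'(z) = 3*z^2 - 2*z - 4*I*z/3 + 1/4 + 8*I/3, so Q'(-1/2 + I) = 1/3 - 5*I/3.
P(-1/2 + I) = -exp(-1/2 + I)*sin(1/2 - I).

Res(f, -1/2 + I) = (-exp(-1/2 + I)*sin(1/2 - I))/(1/3 - 5*I/3) = (-3/26 - 15*I/26)*exp(-1/2 + I)*sin(1/2 - I)

Final answer: (-3/26 - 15*I/26)*exp(-1/2 + I)*sin(1/2 - I)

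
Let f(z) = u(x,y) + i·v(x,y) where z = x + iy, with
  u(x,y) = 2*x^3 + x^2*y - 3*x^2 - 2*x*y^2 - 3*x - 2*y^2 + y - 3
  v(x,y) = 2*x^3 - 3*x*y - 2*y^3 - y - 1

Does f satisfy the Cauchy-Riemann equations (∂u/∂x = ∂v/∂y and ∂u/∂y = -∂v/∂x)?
∂u/∂x = 6*x^2 + 2*x*y - 6*x - 2*y^2 - 3
∂v/∂y = -3*x - 6*y^2 - 1
∂u/∂y = x^2 - 4*x*y - 4*y + 1
∂v/∂x = 6*x^2 - 3*y
∂u/∂x ≠ ∂v/∂y and ∂u/∂y ≠ -∂v/∂x; the Cauchy-Riemann equations are not satisfied, so f is not analytic.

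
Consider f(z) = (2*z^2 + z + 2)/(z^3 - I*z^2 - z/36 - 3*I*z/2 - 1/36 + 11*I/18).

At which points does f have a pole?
The singularities of f are the zeros of the denominator. Factoring,
  z^3 - I*z^2 - z/36 - 3*I*z/2 - 1/36 + 11*I/18 = (z - 1/3)*(z + 1 + I/2)*(z - 2/3 - 3*I/2)
so the candidates are z = 1/3, z = -1 - I/2, z = 2/3 + 3*I/2.

Check the numerator P(z) = 2*z^2 + z + 2 at each one:
  P(1/3) = 23/9 ≠ 0, so z = 1/3 is a (simple) pole.
  P(-1 - I/2) = 5/2 + 3*I/2 ≠ 0, so z = -1 - I/2 is a (simple) pole.
  P(2/3 + 3*I/2) = -17/18 + 11*I/2 ≠ 0, so z = 2/3 + 3*I/2 is a (simple) pole.

Poles of f: {-1 - I/2, 1/3, 2/3 + 3*I/2}

Final answer: {-1 - I/2, 1/3, 2/3 + 3*I/2}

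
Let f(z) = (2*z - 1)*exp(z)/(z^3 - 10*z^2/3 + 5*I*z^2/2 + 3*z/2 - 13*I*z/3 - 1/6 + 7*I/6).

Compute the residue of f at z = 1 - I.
Write f(z) = P(z)/Q(z) with P(z) = (2*z - 1)*exp(z) and Q(z) = z^3 - 10*z^2/3 + 5*I*z^2/2 + 3*z/2 - 13*I*z/3 - 1/6 + 7*I/6.
The denominator factors as Q(z) = (z - 1/3)*(z - 2 + 3*I/2)*(z - 1 + I), so z = 1 - I is a simple zero of Q and P is analytic there; z = 1 - I is therefore a simple pole and
  Res(f, z₀) = P(z₀)/Q'(z₀).

Q'(z) = 3*z^2 - 20*z/3 + 5*I*z + 3/2 - 13*I/3, so Q'(1 - I) = -1/6 + 4*I/3.
P(1 - I) = (1 - 2*I)*exp(1 - I).

Res(f, 1 - I) = ((1 - 2*I)*exp(1 - I))/(-1/6 + 4*I/3) = (-102/65 - 36*I/65)*exp(1 - I)

Final answer: (-102/65 - 36*I/65)*exp(1 - I)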